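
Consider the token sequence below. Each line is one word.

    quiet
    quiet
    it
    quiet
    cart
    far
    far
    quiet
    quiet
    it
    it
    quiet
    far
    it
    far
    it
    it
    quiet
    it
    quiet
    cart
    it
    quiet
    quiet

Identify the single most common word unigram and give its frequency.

Unigram frequencies (highest first):
  quiet: 10
  it: 8
  far: 4
  cart: 2

"quiet", 10 times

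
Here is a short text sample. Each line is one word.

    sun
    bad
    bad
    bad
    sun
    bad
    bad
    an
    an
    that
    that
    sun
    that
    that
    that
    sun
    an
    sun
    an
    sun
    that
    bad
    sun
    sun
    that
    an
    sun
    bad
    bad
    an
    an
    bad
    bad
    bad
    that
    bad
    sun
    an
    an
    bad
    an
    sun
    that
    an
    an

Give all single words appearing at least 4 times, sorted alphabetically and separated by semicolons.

an; bad; sun; that

Unigram counts meeting the condition (at least 4 times):
  an: 12
  bad: 13
  sun: 11
  that: 9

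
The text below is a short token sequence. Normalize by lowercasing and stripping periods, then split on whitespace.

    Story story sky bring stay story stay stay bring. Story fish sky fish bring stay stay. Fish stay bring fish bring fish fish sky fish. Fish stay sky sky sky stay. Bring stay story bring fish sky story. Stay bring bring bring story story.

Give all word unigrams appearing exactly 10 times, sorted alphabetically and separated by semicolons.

bring; stay

Unigram counts meeting the condition (exactly 10 times):
  bring: 10
  stay: 10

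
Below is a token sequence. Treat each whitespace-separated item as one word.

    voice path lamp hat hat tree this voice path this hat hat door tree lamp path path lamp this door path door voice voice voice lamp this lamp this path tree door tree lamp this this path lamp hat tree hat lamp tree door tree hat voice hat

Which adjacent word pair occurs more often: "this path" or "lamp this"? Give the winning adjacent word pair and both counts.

"lamp this" (4 vs 2)

"this path": 2 occurrences
"lamp this": 4 occurrences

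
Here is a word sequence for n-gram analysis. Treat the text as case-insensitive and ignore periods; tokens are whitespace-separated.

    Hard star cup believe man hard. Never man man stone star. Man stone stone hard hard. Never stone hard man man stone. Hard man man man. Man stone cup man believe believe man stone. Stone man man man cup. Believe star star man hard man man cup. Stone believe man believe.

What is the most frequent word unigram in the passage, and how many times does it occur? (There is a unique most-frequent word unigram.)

"man", 19 times

Unigram frequencies (highest first):
  man: 19
  stone: 9
  hard: 7
  believe: 6
  star: 4
  cup: 4
  … (1 more, each ≤ 2)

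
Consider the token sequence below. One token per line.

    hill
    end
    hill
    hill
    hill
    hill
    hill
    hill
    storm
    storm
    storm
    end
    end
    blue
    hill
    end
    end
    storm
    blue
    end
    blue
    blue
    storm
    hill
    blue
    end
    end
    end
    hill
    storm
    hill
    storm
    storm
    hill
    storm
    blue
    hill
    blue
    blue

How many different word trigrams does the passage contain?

39 tokens → 37 trigram windows in total.
Repeated trigrams (each contributes count−1 duplicates):
  hill hill hill: 4
  hill storm storm: 2
  storm hill storm: 2
5 duplicate windows → 37 − 5 = 32 distinct.

32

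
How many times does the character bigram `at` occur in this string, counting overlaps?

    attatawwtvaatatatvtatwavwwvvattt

7

Sliding a length-2 window over the 32 characters (31 positions):
  position 1–2: at
  position 4–5: at
  position 12–13: at
  position 14–15: at
  position 16–17: at
  position 20–21: at
  position 29–30: at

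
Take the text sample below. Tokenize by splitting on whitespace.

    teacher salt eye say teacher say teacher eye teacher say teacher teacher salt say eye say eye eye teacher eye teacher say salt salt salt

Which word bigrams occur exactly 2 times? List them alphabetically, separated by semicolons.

eye say; salt salt; say eye; teacher eye; teacher salt

Bigram counts meeting the condition (exactly 2 times):
  eye say: 2
  salt salt: 2
  say eye: 2
  teacher eye: 2
  teacher salt: 2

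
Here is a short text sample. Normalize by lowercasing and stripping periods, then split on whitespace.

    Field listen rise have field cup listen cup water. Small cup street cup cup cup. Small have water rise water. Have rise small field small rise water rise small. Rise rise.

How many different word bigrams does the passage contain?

31 tokens → 30 bigram windows in total.
Repeated bigrams (each contributes count−1 duplicates):
  cup cup: 2
  rise small: 2
  rise water: 2
  small rise: 2
  water rise: 2
5 duplicate windows → 30 − 5 = 25 distinct.

25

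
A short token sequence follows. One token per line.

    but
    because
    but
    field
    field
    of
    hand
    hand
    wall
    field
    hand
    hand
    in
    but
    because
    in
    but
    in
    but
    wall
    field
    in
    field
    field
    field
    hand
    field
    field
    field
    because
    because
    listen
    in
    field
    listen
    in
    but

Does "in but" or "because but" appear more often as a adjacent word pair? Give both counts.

"in but": 4 occurrences
"because but": 1 occurrence

"in but" (4 vs 1)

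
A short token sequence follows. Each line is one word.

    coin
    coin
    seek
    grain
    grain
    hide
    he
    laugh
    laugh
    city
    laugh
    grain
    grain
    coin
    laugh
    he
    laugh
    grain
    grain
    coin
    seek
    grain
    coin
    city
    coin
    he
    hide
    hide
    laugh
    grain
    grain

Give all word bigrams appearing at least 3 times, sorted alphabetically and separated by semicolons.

grain coin; grain grain; laugh grain

Bigram counts meeting the condition (at least 3 times):
  grain coin: 3
  grain grain: 4
  laugh grain: 3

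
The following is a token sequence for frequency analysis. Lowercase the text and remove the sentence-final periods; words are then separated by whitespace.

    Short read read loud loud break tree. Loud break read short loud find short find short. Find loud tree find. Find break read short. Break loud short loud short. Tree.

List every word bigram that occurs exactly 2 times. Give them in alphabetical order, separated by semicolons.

break read; find short; loud break; loud short; read short; short find; short loud

Bigram counts meeting the condition (exactly 2 times):
  break read: 2
  find short: 2
  loud break: 2
  loud short: 2
  read short: 2
  short find: 2
  short loud: 2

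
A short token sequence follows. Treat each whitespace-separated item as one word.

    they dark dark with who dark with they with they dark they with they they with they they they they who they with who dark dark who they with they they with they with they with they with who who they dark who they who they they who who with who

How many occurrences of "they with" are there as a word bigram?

9

Scanning the 50 overlapping bigram windows for "they with":
  position 8–9: they with
  position 12–13: they with
  position 15–16: they with
  position 22–23: they with
  position 28–29: they with
  position 31–32: they with
  position 33–34: they with
  position 35–36: they with
  position 37–38: they with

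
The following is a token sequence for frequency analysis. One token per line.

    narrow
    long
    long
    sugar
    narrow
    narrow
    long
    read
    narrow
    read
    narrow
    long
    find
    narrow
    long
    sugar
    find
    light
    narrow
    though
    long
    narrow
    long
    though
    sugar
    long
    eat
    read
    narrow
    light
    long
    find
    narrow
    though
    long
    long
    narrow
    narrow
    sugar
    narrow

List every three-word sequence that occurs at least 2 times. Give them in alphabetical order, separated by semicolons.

long find narrow; narrow though long

Trigram counts meeting the condition (at least 2 times):
  long find narrow: 2
  narrow though long: 2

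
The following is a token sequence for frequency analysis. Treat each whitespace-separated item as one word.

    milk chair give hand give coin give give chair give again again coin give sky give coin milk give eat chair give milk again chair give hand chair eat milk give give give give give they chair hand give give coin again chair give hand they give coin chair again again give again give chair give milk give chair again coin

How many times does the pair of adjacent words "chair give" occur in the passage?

Scanning the 60 overlapping bigram windows for "chair give":
  position 2–3: chair give
  position 9–10: chair give
  position 21–22: chair give
  position 25–26: chair give
  position 43–44: chair give
  position 55–56: chair give

6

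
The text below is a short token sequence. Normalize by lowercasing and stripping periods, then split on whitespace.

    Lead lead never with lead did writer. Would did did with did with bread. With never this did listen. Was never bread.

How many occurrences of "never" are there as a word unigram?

3

Scanning the 22 tokens for "never":
  position 3: never
  position 16: never
  position 21: never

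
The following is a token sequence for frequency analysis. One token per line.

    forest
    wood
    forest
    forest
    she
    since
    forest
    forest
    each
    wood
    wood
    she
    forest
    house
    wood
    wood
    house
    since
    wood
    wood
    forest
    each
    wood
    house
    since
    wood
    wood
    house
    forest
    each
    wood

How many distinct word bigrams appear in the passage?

31 tokens → 30 bigram windows in total.
Repeated bigrams (each contributes count−1 duplicates):
  wood wood: 4
  each wood: 3
  forest each: 3
  wood house: 3
  forest forest: 2
  house since: 2
  since wood: 2
  wood forest: 2
13 duplicate windows → 30 − 13 = 17 distinct.

17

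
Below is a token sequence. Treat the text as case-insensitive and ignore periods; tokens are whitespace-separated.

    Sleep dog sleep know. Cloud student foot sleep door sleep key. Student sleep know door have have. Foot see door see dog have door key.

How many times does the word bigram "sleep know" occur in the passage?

2

Scanning the 24 overlapping bigram windows for "sleep know":
  position 3–4: sleep know
  position 13–14: sleep know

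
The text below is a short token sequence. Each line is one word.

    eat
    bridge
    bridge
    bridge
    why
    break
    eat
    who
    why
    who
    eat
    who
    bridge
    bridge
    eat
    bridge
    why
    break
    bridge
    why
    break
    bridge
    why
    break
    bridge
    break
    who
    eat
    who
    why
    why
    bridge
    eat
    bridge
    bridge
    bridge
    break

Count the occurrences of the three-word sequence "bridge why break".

Scanning the 35 overlapping trigram windows for "bridge why break":
  position 4–6: bridge why break
  position 16–18: bridge why break
  position 19–21: bridge why break
  position 22–24: bridge why break

4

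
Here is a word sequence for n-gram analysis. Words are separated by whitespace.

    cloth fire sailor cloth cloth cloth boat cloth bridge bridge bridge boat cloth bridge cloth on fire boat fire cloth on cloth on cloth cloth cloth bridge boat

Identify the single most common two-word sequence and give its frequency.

"cloth cloth", 4 times

Bigram frequencies (highest first):
  cloth cloth: 4
  cloth bridge: 3
  cloth on: 3
  boat cloth: 2
  bridge bridge: 2
  bridge boat: 2
  … (10 more, each ≤ 2)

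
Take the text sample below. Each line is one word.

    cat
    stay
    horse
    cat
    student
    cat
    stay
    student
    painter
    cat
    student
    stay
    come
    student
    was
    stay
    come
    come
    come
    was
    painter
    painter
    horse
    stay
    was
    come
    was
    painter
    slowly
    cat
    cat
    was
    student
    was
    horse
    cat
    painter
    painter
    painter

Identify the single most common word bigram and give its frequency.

"painter painter", 3 times

Bigram frequencies (highest first):
  painter painter: 3
  cat stay: 2
  horse cat: 2
  cat student: 2
  stay come: 2
  student was: 2
  … (22 more, each ≤ 2)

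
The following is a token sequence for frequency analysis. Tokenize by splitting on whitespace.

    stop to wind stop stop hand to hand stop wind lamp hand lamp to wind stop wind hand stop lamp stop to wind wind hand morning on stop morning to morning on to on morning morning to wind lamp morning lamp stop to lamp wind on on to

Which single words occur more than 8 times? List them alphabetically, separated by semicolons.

stop; to

Unigram counts meeting the condition (more than 8 times):
  stop: 9
  to: 9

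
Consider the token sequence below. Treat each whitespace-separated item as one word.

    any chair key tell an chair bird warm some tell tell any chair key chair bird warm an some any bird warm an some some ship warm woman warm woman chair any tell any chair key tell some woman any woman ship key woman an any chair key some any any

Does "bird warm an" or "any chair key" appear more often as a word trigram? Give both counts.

"bird warm an": 2 occurrences
"any chair key": 4 occurrences

"any chair key" (4 vs 2)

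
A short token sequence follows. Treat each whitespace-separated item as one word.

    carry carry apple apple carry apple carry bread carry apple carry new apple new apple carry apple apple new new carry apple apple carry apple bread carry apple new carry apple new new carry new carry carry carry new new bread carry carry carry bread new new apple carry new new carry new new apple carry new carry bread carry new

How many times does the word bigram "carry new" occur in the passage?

7

Scanning the 60 overlapping bigram windows for "carry new":
  position 11–12: carry new
  position 34–35: carry new
  position 38–39: carry new
  position 49–50: carry new
  position 52–53: carry new
  position 56–57: carry new
  position 60–61: carry new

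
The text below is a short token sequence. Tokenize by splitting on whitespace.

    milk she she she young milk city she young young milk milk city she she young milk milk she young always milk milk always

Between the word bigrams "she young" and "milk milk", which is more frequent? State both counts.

"she young" (4 vs 3)

"she young": 4 occurrences
"milk milk": 3 occurrences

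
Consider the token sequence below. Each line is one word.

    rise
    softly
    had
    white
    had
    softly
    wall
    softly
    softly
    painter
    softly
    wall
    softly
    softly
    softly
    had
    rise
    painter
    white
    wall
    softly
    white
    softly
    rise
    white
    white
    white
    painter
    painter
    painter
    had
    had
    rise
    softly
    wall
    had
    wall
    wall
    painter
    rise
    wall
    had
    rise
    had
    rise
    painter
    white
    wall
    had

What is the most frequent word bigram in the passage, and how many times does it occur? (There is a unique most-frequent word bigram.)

Bigram frequencies (highest first):
  had rise: 4
  softly wall: 3
  wall softly: 3
  softly softly: 3
  wall had: 3
  rise softly: 2
  … (24 more, each ≤ 2)

"had rise", 4 times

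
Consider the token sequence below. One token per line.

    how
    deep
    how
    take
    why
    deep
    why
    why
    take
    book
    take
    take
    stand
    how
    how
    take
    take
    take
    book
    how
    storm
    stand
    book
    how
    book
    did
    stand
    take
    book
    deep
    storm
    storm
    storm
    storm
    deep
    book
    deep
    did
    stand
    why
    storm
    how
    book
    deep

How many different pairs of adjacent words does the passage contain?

31

44 tokens → 43 bigram windows in total.
Repeated bigrams (each contributes count−1 duplicates):
  book deep: 3
  storm storm: 3
  take book: 3
  take take: 3
  book how: 2
  did stand: 2
  how book: 2
  how take: 2
12 duplicate windows → 43 − 12 = 31 distinct.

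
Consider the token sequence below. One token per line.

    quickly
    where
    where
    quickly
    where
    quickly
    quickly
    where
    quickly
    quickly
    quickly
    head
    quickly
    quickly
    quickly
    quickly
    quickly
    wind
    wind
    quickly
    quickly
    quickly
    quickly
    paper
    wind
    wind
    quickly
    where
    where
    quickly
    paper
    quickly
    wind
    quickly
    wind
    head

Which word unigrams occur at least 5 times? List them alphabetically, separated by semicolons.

Unigram counts meeting the condition (at least 5 times):
  quickly: 20
  where: 6
  wind: 6

quickly; where; wind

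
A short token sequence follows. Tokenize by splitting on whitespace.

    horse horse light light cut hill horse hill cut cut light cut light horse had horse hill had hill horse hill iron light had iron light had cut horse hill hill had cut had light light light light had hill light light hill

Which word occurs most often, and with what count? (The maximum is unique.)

Unigram frequencies (highest first):
  light: 12
  hill: 9
  horse: 7
  had: 7
  cut: 6
  iron: 2

"light", 12 times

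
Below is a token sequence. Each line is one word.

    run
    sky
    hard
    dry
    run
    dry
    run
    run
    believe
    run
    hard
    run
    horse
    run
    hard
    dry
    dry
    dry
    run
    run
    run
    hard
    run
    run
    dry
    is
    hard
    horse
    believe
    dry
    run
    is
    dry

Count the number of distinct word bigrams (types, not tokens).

33 tokens → 32 bigram windows in total.
Repeated bigrams (each contributes count−1 duplicates):
  dry run: 4
  run run: 4
  run hard: 3
  dry dry: 2
  hard dry: 2
  hard run: 2
  run dry: 2
12 duplicate windows → 32 − 12 = 20 distinct.

20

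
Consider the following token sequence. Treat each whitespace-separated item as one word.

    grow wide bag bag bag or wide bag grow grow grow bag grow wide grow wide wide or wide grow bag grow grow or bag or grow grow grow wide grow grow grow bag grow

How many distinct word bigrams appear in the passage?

35 tokens → 34 bigram windows in total.
Repeated bigrams (each contributes count−1 duplicates):
  grow grow: 7
  bag grow: 4
  grow wide: 4
  grow bag: 3
  wide grow: 3
  bag bag: 2
  bag or: 2
  or wide: 2
  … (1 more repeated)
20 duplicate windows → 34 − 20 = 14 distinct.

14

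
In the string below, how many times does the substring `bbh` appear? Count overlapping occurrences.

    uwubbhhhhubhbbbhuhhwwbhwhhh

Sliding a length-3 window over the 27 characters (25 positions):
  position 4–6: bbh
  position 14–16: bbh

2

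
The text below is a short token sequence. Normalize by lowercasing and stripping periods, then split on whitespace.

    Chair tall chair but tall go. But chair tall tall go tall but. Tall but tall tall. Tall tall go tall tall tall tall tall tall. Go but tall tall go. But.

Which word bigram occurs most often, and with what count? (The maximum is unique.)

"tall tall", 10 times

Bigram frequencies (highest first):
  tall tall: 10
  tall go: 5
  but tall: 4
  go but: 3
  chair tall: 2
  go tall: 2
  … (4 more, each ≤ 2)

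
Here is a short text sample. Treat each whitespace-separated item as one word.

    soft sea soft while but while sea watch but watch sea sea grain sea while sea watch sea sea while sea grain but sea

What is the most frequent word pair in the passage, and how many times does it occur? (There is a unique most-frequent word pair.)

Bigram frequencies (highest first):
  while sea: 3
  sea watch: 2
  watch sea: 2
  sea sea: 2
  sea grain: 2
  sea while: 2
  … (10 more, each ≤ 1)

"while sea", 3 times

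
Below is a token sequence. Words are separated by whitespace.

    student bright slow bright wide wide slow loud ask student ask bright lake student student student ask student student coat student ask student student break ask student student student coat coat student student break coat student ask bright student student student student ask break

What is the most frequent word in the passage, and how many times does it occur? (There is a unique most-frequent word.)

"student", 20 times

Unigram frequencies (highest first):
  student: 20
  ask: 7
  bright: 4
  coat: 4
  break: 3
  slow: 2
  … (3 more, each ≤ 2)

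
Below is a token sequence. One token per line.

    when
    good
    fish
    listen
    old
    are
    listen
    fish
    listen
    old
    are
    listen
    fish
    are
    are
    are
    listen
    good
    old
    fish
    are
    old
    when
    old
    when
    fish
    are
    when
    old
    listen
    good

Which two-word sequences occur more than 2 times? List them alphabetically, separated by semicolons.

Bigram counts meeting the condition (more than 2 times):
  are listen: 3
  fish are: 3

are listen; fish are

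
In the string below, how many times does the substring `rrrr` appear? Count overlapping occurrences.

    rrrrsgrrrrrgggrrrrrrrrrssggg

Sliding a length-4 window over the 28 characters (25 positions):
  position 1–4: rrrr
  position 7–10: rrrr
  position 8–11: rrrr
  position 15–18: rrrr
  position 16–19: rrrr
  position 17–20: rrrr
  position 18–21: rrrr
  position 19–22: rrrr
  position 20–23: rrrr

9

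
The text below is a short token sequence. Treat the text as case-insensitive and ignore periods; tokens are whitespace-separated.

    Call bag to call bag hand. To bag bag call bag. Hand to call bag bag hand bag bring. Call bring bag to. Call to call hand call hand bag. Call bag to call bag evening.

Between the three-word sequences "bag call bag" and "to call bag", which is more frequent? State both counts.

"to call bag" (3 vs 2)

"bag call bag": 2 occurrences
"to call bag": 3 occurrences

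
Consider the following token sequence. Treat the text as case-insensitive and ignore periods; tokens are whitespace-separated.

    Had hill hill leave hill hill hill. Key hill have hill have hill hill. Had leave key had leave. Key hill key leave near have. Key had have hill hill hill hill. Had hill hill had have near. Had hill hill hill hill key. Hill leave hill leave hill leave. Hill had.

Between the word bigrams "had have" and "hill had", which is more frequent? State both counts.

"hill had" (4 vs 2)

"had have": 2 occurrences
"hill had": 4 occurrences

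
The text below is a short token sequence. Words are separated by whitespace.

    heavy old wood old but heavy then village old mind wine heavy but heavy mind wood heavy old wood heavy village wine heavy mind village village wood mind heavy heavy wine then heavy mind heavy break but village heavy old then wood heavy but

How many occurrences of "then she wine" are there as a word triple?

0

Scanning the 42 overlapping trigram windows for "then she wine":
  (none found)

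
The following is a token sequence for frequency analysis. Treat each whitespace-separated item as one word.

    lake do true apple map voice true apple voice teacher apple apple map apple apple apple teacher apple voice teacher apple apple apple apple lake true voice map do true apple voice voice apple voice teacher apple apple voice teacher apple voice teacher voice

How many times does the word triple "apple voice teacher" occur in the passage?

Scanning the 42 overlapping trigram windows for "apple voice teacher":
  position 8–10: apple voice teacher
  position 18–20: apple voice teacher
  position 34–36: apple voice teacher
  position 38–40: apple voice teacher
  position 41–43: apple voice teacher

5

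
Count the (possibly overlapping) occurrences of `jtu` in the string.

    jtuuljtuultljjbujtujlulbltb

Sliding a length-3 window over the 27 characters (25 positions):
  position 1–3: jtu
  position 6–8: jtu
  position 17–19: jtu

3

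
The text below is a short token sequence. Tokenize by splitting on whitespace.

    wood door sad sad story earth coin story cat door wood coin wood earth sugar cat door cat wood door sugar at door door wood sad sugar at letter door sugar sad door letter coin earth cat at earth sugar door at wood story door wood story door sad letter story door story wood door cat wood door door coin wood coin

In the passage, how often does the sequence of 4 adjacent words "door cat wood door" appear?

Scanning the 59 overlapping 4-gram windows for "door cat wood door":
  position 17–20: door cat wood door
  position 55–58: door cat wood door

2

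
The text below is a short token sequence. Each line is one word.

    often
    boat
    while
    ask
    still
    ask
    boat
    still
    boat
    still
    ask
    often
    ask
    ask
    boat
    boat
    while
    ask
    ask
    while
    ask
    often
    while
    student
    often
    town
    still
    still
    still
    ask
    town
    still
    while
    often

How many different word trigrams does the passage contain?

34 tokens → 32 trigram windows in total.
Repeated trigrams (each contributes count−1 duplicates):
  boat while ask: 2
1 duplicate windows → 32 − 1 = 31 distinct.

31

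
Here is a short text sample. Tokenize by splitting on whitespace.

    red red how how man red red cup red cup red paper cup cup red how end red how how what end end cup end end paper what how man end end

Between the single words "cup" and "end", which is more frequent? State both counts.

"end" (7 vs 5)

"cup": 5 occurrences
"end": 7 occurrences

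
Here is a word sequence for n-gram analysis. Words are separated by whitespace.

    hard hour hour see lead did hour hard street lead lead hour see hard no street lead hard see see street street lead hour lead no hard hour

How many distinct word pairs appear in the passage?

22

28 tokens → 27 bigram windows in total.
Repeated bigrams (each contributes count−1 duplicates):
  street lead: 3
  hard hour: 2
  hour see: 2
  lead hour: 2
5 duplicate windows → 27 − 5 = 22 distinct.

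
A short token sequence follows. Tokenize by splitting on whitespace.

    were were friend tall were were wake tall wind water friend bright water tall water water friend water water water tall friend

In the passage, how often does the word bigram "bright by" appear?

Scanning the 21 overlapping bigram windows for "bright by":
  (none found)

0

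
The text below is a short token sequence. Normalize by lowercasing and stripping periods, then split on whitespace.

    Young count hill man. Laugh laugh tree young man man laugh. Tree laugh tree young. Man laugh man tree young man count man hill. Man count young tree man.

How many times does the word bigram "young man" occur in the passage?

3

Scanning the 28 overlapping bigram windows for "young man":
  position 8–9: young man
  position 15–16: young man
  position 20–21: young man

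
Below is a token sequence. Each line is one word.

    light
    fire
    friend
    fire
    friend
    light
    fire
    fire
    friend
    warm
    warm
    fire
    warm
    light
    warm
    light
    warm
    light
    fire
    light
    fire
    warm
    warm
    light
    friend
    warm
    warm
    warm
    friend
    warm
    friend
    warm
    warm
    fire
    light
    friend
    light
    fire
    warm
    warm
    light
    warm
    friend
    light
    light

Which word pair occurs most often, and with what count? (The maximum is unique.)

Bigram frequencies (highest first):
  warm warm: 6
  light fire: 5
  warm light: 5
  friend warm: 4
  fire friend: 3
  friend light: 3
  … (9 more, each ≤ 3)

"warm warm", 6 times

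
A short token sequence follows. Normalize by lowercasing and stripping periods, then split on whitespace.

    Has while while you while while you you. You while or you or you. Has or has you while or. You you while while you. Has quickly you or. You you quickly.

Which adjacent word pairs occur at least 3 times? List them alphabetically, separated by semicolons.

or you; while while; while you; you while; you you

Bigram counts meeting the condition (at least 3 times):
  or you: 4
  while while: 3
  while you: 3
  you while: 4
  you you: 4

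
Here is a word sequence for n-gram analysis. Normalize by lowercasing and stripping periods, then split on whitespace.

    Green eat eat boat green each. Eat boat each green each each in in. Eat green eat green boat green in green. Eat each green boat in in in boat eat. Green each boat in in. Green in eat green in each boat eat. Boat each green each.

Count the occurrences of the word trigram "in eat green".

2

Scanning the 46 overlapping trigram windows for "in eat green":
  position 14–16: in eat green
  position 38–40: in eat green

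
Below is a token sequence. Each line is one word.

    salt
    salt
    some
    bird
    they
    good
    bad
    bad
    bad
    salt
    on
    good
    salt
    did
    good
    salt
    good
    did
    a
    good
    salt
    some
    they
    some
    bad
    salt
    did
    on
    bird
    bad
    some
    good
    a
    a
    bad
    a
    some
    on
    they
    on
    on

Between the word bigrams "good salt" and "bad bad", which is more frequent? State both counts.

"good salt": 3 occurrences
"bad bad": 2 occurrences

"good salt" (3 vs 2)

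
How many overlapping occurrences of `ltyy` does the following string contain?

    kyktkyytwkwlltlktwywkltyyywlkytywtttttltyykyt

Sliding a length-4 window over the 45 characters (42 positions):
  position 22–25: ltyy
  position 39–42: ltyy

2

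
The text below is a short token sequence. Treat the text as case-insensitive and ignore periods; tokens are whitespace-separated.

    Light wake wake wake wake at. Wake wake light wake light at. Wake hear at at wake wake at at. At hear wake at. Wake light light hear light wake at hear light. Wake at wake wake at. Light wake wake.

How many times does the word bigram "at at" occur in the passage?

3

Scanning the 40 overlapping bigram windows for "at at":
  position 15–16: at at
  position 19–20: at at
  position 20–21: at at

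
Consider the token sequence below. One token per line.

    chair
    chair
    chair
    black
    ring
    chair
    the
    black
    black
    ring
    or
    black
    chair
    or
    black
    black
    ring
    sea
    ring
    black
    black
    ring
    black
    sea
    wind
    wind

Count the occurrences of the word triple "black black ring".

Scanning the 24 overlapping trigram windows for "black black ring":
  position 8–10: black black ring
  position 15–17: black black ring
  position 20–22: black black ring

3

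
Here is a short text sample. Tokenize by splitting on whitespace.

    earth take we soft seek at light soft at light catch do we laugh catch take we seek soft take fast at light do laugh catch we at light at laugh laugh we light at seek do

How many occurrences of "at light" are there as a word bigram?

4

Scanning the 36 overlapping bigram windows for "at light":
  position 6–7: at light
  position 9–10: at light
  position 22–23: at light
  position 28–29: at light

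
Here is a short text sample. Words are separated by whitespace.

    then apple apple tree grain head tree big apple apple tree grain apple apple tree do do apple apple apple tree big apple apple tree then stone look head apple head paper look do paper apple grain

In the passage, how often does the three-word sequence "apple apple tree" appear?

Scanning the 35 overlapping trigram windows for "apple apple tree":
  position 2–4: apple apple tree
  position 9–11: apple apple tree
  position 13–15: apple apple tree
  position 19–21: apple apple tree
  position 23–25: apple apple tree

5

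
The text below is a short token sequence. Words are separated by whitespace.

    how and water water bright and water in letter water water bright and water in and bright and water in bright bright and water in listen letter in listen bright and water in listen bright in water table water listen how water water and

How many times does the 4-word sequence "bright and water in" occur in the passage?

Scanning the 41 overlapping 4-gram windows for "bright and water in":
  position 5–8: bright and water in
  position 12–15: bright and water in
  position 17–20: bright and water in
  position 22–25: bright and water in
  position 30–33: bright and water in

5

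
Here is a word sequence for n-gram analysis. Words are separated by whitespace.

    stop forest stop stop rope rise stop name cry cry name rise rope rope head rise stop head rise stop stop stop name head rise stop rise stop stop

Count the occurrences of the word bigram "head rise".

3

Scanning the 28 overlapping bigram windows for "head rise":
  position 15–16: head rise
  position 18–19: head rise
  position 24–25: head rise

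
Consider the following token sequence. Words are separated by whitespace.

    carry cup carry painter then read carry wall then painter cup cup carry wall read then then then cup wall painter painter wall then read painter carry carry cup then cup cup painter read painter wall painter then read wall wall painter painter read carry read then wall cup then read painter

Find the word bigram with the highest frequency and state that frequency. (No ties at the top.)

"then read", 4 times

Bigram frequencies (highest first):
  then read: 4
  wall painter: 3
  read painter: 3
  carry cup: 2
  cup carry: 2
  painter then: 2
  … (24 more, each ≤ 2)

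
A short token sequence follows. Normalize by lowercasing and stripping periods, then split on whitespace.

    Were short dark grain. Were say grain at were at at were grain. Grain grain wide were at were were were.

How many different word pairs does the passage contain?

15

21 tokens → 20 bigram windows in total.
Repeated bigrams (each contributes count−1 duplicates):
  at were: 3
  grain grain: 2
  were at: 2
  were were: 2
5 duplicate windows → 20 − 5 = 15 distinct.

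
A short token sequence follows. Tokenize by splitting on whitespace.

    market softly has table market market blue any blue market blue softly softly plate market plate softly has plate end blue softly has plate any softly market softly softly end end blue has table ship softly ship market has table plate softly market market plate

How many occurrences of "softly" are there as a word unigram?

10

Scanning the 45 tokens for "softly":
  position 2: softly
  position 12: softly
  position 13: softly
  position 17: softly
  position 22: softly
  position 26: softly
  position 28: softly
  position 29: softly
  position 36: softly
  position 42: softly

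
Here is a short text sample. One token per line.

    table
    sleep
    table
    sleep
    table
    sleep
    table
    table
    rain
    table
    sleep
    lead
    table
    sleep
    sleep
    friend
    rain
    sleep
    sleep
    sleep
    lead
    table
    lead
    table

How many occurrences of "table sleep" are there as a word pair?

5

Scanning the 23 overlapping bigram windows for "table sleep":
  position 1–2: table sleep
  position 3–4: table sleep
  position 5–6: table sleep
  position 10–11: table sleep
  position 13–14: table sleep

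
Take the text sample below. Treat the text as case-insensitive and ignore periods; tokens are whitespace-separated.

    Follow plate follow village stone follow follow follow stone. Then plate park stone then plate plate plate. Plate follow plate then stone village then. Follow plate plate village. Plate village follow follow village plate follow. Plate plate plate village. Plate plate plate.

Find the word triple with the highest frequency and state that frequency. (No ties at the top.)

"plate plate plate", 4 times

Trigram frequencies (highest first):
  plate plate plate: 4
  stone then plate: 2
  plate follow plate: 2
  follow plate plate: 2
  plate plate village: 2
  plate village plate: 2
  … (26 more, each ≤ 1)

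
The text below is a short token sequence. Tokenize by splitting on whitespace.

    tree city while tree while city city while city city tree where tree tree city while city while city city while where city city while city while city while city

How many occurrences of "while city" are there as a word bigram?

7

Scanning the 29 overlapping bigram windows for "while city":
  position 5–6: while city
  position 8–9: while city
  position 16–17: while city
  position 18–19: while city
  position 25–26: while city
  position 27–28: while city
  position 29–30: while city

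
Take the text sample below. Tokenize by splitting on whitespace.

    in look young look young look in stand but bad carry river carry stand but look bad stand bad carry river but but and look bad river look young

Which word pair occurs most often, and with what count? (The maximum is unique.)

"look young", 3 times

Bigram frequencies (highest first):
  look young: 3
  young look: 2
  stand but: 2
  bad carry: 2
  carry river: 2
  look bad: 2
  … (15 more, each ≤ 1)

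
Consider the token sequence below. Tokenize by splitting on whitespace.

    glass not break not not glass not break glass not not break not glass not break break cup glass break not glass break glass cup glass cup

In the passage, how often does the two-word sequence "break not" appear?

3

Scanning the 26 overlapping bigram windows for "break not":
  position 3–4: break not
  position 12–13: break not
  position 20–21: break not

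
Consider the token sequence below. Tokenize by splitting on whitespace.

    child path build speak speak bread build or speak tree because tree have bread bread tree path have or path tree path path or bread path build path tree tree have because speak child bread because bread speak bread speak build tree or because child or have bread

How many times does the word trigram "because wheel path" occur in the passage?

0

Scanning the 46 overlapping trigram windows for "because wheel path":
  (none found)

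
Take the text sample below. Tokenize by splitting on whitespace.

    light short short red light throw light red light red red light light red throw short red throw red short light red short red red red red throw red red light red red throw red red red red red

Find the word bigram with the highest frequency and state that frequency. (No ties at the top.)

"red red", 10 times

Bigram frequencies (highest first):
  red red: 10
  light red: 5
  red light: 4
  red throw: 4
  short red: 3
  throw red: 3
  … (8 more, each ≤ 2)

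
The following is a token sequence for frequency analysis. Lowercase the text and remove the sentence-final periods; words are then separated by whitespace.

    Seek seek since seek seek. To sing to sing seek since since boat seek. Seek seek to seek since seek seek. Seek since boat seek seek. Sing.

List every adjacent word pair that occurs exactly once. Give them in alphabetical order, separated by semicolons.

seek sing; since since; sing seek; sing to; to seek

Bigram counts meeting the condition (exactly once):
  seek sing: 1
  since since: 1
  sing seek: 1
  sing to: 1
  to seek: 1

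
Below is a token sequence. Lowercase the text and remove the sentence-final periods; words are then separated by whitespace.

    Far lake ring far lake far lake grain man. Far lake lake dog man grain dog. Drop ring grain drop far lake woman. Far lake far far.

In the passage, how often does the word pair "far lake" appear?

6

Scanning the 26 overlapping bigram windows for "far lake":
  position 1–2: far lake
  position 4–5: far lake
  position 6–7: far lake
  position 10–11: far lake
  position 21–22: far lake
  position 24–25: far lake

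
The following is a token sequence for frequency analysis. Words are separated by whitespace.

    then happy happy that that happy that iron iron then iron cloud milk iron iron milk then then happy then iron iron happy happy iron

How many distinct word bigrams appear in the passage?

25 tokens → 24 bigram windows in total.
Repeated bigrams (each contributes count−1 duplicates):
  iron iron: 3
  happy happy: 2
  happy that: 2
  then happy: 2
  then iron: 2
6 duplicate windows → 24 − 6 = 18 distinct.

18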